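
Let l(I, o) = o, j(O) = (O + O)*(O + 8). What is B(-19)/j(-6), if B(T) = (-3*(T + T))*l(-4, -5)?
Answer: 95/4 ≈ 23.750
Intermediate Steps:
j(O) = 2*O*(8 + O) (j(O) = (2*O)*(8 + O) = 2*O*(8 + O))
B(T) = 30*T (B(T) = -3*(T + T)*(-5) = -6*T*(-5) = 30*T)
B(-19)/j(-6) = (30*(-19))/((2*(-6)*(8 - 6))) = -570/(2*(-6)*2) = -570/(-24) = -570*(-1/24) = 95/4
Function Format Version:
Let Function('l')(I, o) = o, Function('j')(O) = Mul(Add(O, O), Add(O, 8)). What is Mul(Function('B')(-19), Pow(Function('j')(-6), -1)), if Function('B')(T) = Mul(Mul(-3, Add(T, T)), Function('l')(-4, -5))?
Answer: Rational(95, 4) ≈ 23.750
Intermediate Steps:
Function('j')(O) = Mul(2, O, Add(8, O)) (Function('j')(O) = Mul(Mul(2, O), Add(8, O)) = Mul(2, O, Add(8, O)))
Function('B')(T) = Mul(30, T) (Function('B')(T) = Mul(Mul(-3, Add(T, T)), -5) = Mul(Mul(-3, Mul(2, T)), -5) = Mul(Mul(-6, T), -5) = Mul(30, T))
Mul(Function('B')(-19), Pow(Function('j')(-6), -1)) = Mul(Mul(30, -19), Pow(Mul(2, -6, Add(8, -6)), -1)) = Mul(-570, Pow(Mul(2, -6, 2), -1)) = Mul(-570, Pow(-24, -1)) = Mul(-570, Rational(-1, 24)) = Rational(95, 4)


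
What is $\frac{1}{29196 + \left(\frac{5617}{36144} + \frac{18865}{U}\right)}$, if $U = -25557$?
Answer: $\frac{43987248}{1284226059137} \approx 3.4252 \cdot 10^{-5}$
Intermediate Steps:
$\frac{1}{29196 + \left(\frac{5617}{36144} + \frac{18865}{U}\right)} = \frac{1}{29196 + \left(\frac{5617}{36144} + \frac{18865}{-25557}\right)} = \frac{1}{29196 + \left(5617 \cdot \frac{1}{36144} + 18865 \left(- \frac{1}{25557}\right)\right)} = \frac{1}{29196 + \left(\frac{5617}{36144} - \frac{2695}{3651}\right)} = \frac{1}{29196 - \frac{25633471}{43987248}} = \frac{1}{\frac{1284226059137}{43987248}} = \frac{43987248}{1284226059137}$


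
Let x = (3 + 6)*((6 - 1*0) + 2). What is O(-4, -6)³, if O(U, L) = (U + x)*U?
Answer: -20123648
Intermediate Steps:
x = 72 (x = 9*((6 + 0) + 2) = 9*(6 + 2) = 9*8 = 72)
O(U, L) = U*(72 + U) (O(U, L) = (U + 72)*U = (72 + U)*U = U*(72 + U))
O(-4, -6)³ = (-4*(72 - 4))³ = (-4*68)³ = (-272)³ = -20123648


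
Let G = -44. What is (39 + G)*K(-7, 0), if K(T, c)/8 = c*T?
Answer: 0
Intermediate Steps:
K(T, c) = 8*T*c (K(T, c) = 8*(c*T) = 8*(T*c) = 8*T*c)
(39 + G)*K(-7, 0) = (39 - 44)*(8*(-7)*0) = -5*0 = 0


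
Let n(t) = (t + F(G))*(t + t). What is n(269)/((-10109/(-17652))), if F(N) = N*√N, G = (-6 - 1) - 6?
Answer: 2554632744/10109 - 123458088*I*√13/10109 ≈ 2.5271e+5 - 44034.0*I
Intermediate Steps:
G = -13 (G = -7 - 6 = -13)
F(N) = N^(3/2)
n(t) = 2*t*(t - 13*I*√13) (n(t) = (t + (-13)^(3/2))*(t + t) = (t - 13*I*√13)*(2*t) = 2*t*(t - 13*I*√13))
n(269)/((-10109/(-17652))) = (2*269*(269 - 13*I*√13))/((-10109/(-17652))) = (144722 - 6994*I*√13)/((-10109*(-1/17652))) = (144722 - 6994*I*√13)/(10109/17652) = (144722 - 6994*I*√13)*(17652/10109) = 2554632744/10109 - 123458088*I*√13/10109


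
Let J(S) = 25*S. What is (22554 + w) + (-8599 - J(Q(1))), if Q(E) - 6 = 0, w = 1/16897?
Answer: 233263086/16897 ≈ 13805.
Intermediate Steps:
w = 1/16897 ≈ 5.9182e-5
Q(E) = 6 (Q(E) = 6 + 0 = 6)
(22554 + w) + (-8599 - J(Q(1))) = (22554 + 1/16897) + (-8599 - 25*6) = 381094939/16897 + (-8599 - 1*150) = 381094939/16897 + (-8599 - 150) = 381094939/16897 - 8749 = 233263086/16897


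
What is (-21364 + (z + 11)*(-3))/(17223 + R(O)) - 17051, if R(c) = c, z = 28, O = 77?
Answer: -295003781/17300 ≈ -17052.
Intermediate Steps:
(-21364 + (z + 11)*(-3))/(17223 + R(O)) - 17051 = (-21364 + (28 + 11)*(-3))/(17223 + 77) - 17051 = (-21364 + 39*(-3))/17300 - 17051 = (-21364 - 117)*(1/17300) - 17051 = -21481*1/17300 - 17051 = -21481/17300 - 17051 = -295003781/17300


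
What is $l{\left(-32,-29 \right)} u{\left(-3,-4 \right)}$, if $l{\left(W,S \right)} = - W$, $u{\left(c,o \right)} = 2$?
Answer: $64$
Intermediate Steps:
$l{\left(-32,-29 \right)} u{\left(-3,-4 \right)} = \left(-1\right) \left(-32\right) 2 = 32 \cdot 2 = 64$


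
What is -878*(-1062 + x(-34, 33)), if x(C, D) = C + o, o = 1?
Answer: 961410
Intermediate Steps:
x(C, D) = 1 + C (x(C, D) = C + 1 = 1 + C)
-878*(-1062 + x(-34, 33)) = -878*(-1062 + (1 - 34)) = -878*(-1062 - 33) = -878*(-1095) = 961410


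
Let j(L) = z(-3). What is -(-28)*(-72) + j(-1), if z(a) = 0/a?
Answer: -2016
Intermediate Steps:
z(a) = 0
j(L) = 0
-(-28)*(-72) + j(-1) = -(-28)*(-72) + 0 = -28*72 + 0 = -2016 + 0 = -2016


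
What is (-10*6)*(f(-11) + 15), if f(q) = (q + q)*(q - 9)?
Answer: -27300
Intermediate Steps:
f(q) = 2*q*(-9 + q) (f(q) = (2*q)*(-9 + q) = 2*q*(-9 + q))
(-10*6)*(f(-11) + 15) = (-10*6)*(2*(-11)*(-9 - 11) + 15) = -60*(2*(-11)*(-20) + 15) = -60*(440 + 15) = -60*455 = -27300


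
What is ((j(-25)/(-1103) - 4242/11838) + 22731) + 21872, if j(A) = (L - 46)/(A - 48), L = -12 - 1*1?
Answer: 7085753368821/158863987 ≈ 44603.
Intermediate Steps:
L = -13 (L = -12 - 1 = -13)
j(A) = -59/(-48 + A) (j(A) = (-13 - 46)/(A - 48) = -59/(-48 + A))
((j(-25)/(-1103) - 4242/11838) + 22731) + 21872 = ((-59/(-48 - 25)/(-1103) - 4242/11838) + 22731) + 21872 = ((-59/(-73)*(-1/1103) - 4242*1/11838) + 22731) + 21872 = ((-59*(-1/73)*(-1/1103) - 707/1973) + 22731) + 21872 = (((59/73)*(-1/1103) - 707/1973) + 22731) + 21872 = ((-59/80519 - 707/1973) + 22731) + 21872 = (-57043340/158863987 + 22731) + 21872 = 3611080245157/158863987 + 21872 = 7085753368821/158863987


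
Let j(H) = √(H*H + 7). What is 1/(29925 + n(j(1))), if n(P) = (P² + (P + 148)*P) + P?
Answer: 29941/896285873 - 298*√2/896285873 ≈ 3.2935e-5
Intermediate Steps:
j(H) = √(7 + H²) (j(H) = √(H² + 7) = √(7 + H²))
n(P) = P + P² + P*(148 + P) (n(P) = (P² + (148 + P)*P) + P = (P² + P*(148 + P)) + P = P + P² + P*(148 + P))
1/(29925 + n(j(1))) = 1/(29925 + √(7 + 1²)*(149 + 2*√(7 + 1²))) = 1/(29925 + √(7 + 1)*(149 + 2*√(7 + 1))) = 1/(29925 + √8*(149 + 2*√8)) = 1/(29925 + (2*√2)*(149 + 2*(2*√2))) = 1/(29925 + (2*√2)*(149 + 4*√2)) = 1/(29925 + 2*√2*(149 + 4*√2))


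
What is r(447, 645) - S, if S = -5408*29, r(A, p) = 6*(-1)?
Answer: 156826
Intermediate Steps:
r(A, p) = -6
S = -156832
r(447, 645) - S = -6 - 1*(-156832) = -6 + 156832 = 156826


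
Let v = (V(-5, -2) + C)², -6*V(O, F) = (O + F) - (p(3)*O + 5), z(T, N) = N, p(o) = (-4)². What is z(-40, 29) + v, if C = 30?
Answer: 3397/9 ≈ 377.44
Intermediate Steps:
p(o) = 16
V(O, F) = ⅚ - F/6 + 5*O/2 (V(O, F) = -((O + F) - (16*O + 5))/6 = -((F + O) - (5 + 16*O))/6 = -((F + O) + (-5 - 16*O))/6 = -(-5 + F - 15*O)/6 = ⅚ - F/6 + 5*O/2)
v = 3136/9 (v = ((⅚ - ⅙*(-2) + (5/2)*(-5)) + 30)² = ((⅚ + ⅓ - 25/2) + 30)² = (-34/3 + 30)² = (56/3)² = 3136/9 ≈ 348.44)
z(-40, 29) + v = 29 + 3136/9 = 3397/9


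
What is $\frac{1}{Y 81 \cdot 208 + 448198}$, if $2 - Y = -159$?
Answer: $\frac{1}{3160726} \approx 3.1638 \cdot 10^{-7}$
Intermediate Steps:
$Y = 161$ ($Y = 2 - -159 = 2 + 159 = 161$)
$\frac{1}{Y 81 \cdot 208 + 448198} = \frac{1}{161 \cdot 81 \cdot 208 + 448198} = \frac{1}{13041 \cdot 208 + 448198} = \frac{1}{2712528 + 448198} = \frac{1}{3160726}$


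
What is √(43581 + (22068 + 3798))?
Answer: √69447 ≈ 263.53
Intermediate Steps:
√(43581 + (22068 + 3798)) = √(43581 + 25866) = √69447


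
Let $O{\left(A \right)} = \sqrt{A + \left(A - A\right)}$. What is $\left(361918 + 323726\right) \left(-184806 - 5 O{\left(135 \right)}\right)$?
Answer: $-126711125064 - 10284660 \sqrt{15} \approx -1.2675 \cdot 10^{11}$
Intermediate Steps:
$O{\left(A \right)} = \sqrt{A}$ ($O{\left(A \right)} = \sqrt{A + 0} = \sqrt{A}$)
$\left(361918 + 323726\right) \left(-184806 - 5 O{\left(135 \right)}\right) = \left(361918 + 323726\right) \left(-184806 - 5 \sqrt{135}\right) = 685644 \left(-184806 - 5 \cdot 3 \sqrt{15}\right) = 685644 \left(-184806 - 15 \sqrt{15}\right) = -126711125064 - 10284660 \sqrt{15}$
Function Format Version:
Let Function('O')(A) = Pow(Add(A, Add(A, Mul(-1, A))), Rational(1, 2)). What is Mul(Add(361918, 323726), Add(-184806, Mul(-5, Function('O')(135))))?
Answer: Add(-126711125064, Mul(-10284660, Pow(15, Rational(1, 2)))) ≈ -1.2675e+11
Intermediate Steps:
Function('O')(A) = Pow(A, Rational(1, 2)) (Function('O')(A) = Pow(Add(A, 0), Rational(1, 2)) = Pow(A, Rational(1, 2)))
Mul(Add(361918, 323726), Add(-184806, Mul(-5, Function('O')(135)))) = Mul(Add(361918, 323726), Add(-184806, Mul(-5, Pow(135, Rational(1, 2))))) = Mul(685644, Add(-184806, Mul(-5, Mul(3, Pow(15, Rational(1, 2)))))) = Mul(685644, Add(-184806, Mul(-15, Pow(15, Rational(1, 2))))) = Add(-126711125064, Mul(-10284660, Pow(15, Rational(1, 2))))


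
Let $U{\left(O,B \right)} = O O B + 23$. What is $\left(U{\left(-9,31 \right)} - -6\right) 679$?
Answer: $1724660$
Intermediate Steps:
$U{\left(O,B \right)} = 23 + B O^{2}$ ($U{\left(O,B \right)} = O^{2} B + 23 = B O^{2} + 23 = 23 + B O^{2}$)
$\left(U{\left(-9,31 \right)} - -6\right) 679 = \left(\left(23 + 31 \left(-9\right)^{2}\right) - -6\right) 679 = \left(\left(23 + 31 \cdot 81\right) + 6\right) 679 = \left(\left(23 + 2511\right) + 6\right) 679 = \left(2534 + 6\right) 679 = 2540 \cdot 679 = 1724660$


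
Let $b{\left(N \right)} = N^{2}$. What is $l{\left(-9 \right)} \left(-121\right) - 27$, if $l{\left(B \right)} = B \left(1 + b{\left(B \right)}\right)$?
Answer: $89271$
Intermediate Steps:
$l{\left(B \right)} = B \left(1 + B^{2}\right)$
$l{\left(-9 \right)} \left(-121\right) - 27 = \left(-9 + \left(-9\right)^{3}\right) \left(-121\right) - 27 = \left(-9 - 729\right) \left(-121\right) - 27 = \left(-738\right) \left(-121\right) - 27 = 89298 - 27 = 89271$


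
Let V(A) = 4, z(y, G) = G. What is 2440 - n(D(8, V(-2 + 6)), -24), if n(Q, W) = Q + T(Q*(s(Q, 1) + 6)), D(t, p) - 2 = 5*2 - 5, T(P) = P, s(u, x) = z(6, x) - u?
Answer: 2433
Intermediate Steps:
s(u, x) = x - u
D(t, p) = 7 (D(t, p) = 2 + (5*2 - 5) = 2 + (10 - 5) = 2 + 5 = 7)
n(Q, W) = Q + Q*(7 - Q) (n(Q, W) = Q + Q*((1 - Q) + 6) = Q + Q*(7 - Q))
2440 - n(D(8, V(-2 + 6)), -24) = 2440 - 7*(8 - 1*7) = 2440 - 7*(8 - 7) = 2440 - 7 = 2433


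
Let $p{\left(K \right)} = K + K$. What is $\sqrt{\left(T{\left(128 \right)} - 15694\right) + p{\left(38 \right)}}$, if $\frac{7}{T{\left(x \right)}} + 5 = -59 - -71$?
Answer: $i \sqrt{15617} \approx 124.97 i$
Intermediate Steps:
$p{\left(K \right)} = 2 K$
$T{\left(x \right)} = 1$ ($T{\left(x \right)} = \frac{7}{-5 - -12} = \frac{7}{-5 + \left(-59 + 71\right)} = \frac{7}{-5 + 12} = \frac{7}{7} = 7 \cdot \frac{1}{7} = 1$)
$\sqrt{\left(T{\left(128 \right)} - 15694\right) + p{\left(38 \right)}} = \sqrt{\left(1 - 15694\right) + 2 \cdot 38} = \sqrt{-15693 + 76} = \sqrt{-15617} = i \sqrt{15617}$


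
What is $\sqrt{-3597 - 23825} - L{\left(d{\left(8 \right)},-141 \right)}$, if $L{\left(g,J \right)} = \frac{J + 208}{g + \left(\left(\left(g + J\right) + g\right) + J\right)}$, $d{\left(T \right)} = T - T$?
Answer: $\frac{67}{282} + i \sqrt{27422} \approx 0.23759 + 165.6 i$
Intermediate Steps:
$d{\left(T \right)} = 0$
$L{\left(g,J \right)} = \frac{208 + J}{2 J + 3 g}$ ($L{\left(g,J \right)} = \frac{208 + J}{g + \left(\left(\left(J + g\right) + g\right) + J\right)} = \frac{208 + J}{g + \left(\left(J + 2 g\right) + J\right)} = \frac{208 + J}{g + \left(2 J + 2 g\right)} = \frac{208 + J}{2 J + 3 g}$)
$\sqrt{-3597 - 23825} - L{\left(d{\left(8 \right)},-141 \right)} = \sqrt{-3597 - 23825} - \frac{208 - 141}{2 \left(-141\right) + 3 \cdot 0} = \sqrt{-27422} - \frac{1}{-282 + 0} \cdot 67 = i \sqrt{27422} - \frac{1}{-282} \cdot 67 = i \sqrt{27422} - \left(- \frac{1}{282}\right) 67 = i \sqrt{27422} - - \frac{67}{282} = i \sqrt{27422} + \frac{67}{282} = \frac{67}{282} + i \sqrt{27422}$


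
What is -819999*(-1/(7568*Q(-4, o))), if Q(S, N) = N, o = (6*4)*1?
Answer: 273333/60544 ≈ 4.5146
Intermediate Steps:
o = 24 (o = 24*1 = 24)
-819999*(-1/(7568*Q(-4, o))) = -819999/((24*(-86))*88) = -819999/((-2064*88)) = -819999/(-181632) = -819999*(-1/181632) = 273333/60544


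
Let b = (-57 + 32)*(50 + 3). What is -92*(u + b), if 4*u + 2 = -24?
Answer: 122498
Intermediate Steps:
u = -13/2 (u = -1/2 + (1/4)*(-24) = -1/2 - 6 = -13/2 ≈ -6.5000)
b = -1325 (b = -25*53 = -1325)
-92*(u + b) = -92*(-13/2 - 1325) = -92*(-2663/2) = 122498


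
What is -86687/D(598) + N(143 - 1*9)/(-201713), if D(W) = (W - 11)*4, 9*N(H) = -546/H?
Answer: -3514664647363/95198046924 ≈ -36.919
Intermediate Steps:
N(H) = -182/(3*H) (N(H) = (-546/H)/9 = -182/(3*H))
D(W) = -44 + 4*W (D(W) = (-11 + W)*4 = -44 + 4*W)
-86687/D(598) + N(143 - 1*9)/(-201713) = -86687/(-44 + 4*598) - 182/(3*(143 - 1*9))/(-201713) = -86687/(-44 + 2392) - 182/(3*(143 - 9))*(-1/201713) = -86687/2348 - 182/3/134*(-1/201713) = -86687*1/2348 - 182/3*1/134*(-1/201713) = -86687/2348 - 91/201*(-1/201713) = -86687/2348 + 91/40544313 = -3514664647363/95198046924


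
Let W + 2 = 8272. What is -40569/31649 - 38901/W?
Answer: -1566683379/261737230 ≈ -5.9857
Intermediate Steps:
W = 8270 (W = -2 + 8272 = 8270)
-40569/31649 - 38901/W = -40569/31649 - 38901/8270 = -1566683379/261737230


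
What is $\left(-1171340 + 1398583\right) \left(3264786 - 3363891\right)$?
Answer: $-22520917515$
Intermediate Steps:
$\left(-1171340 + 1398583\right) \left(3264786 - 3363891\right) = 227243 \left(-99105\right) = -22520917515$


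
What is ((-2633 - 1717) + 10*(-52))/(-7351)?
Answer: 4870/7351 ≈ 0.66249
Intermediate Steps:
((-2633 - 1717) + 10*(-52))/(-7351) = (-4350 - 520)*(-1/7351) = -4870*(-1/7351) = 4870/7351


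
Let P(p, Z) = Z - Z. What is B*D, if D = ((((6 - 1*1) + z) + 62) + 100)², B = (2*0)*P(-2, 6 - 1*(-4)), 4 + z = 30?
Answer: 0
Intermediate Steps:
z = 26 (z = -4 + 30 = 26)
P(p, Z) = 0
B = 0 (B = (2*0)*0 = 0*0 = 0)
D = 37249 (D = ((((6 - 1*1) + 26) + 62) + 100)² = ((((6 - 1) + 26) + 62) + 100)² = (((5 + 26) + 62) + 100)² = ((31 + 62) + 100)² = (93 + 100)² = 193² = 37249)
B*D = 0*37249 = 0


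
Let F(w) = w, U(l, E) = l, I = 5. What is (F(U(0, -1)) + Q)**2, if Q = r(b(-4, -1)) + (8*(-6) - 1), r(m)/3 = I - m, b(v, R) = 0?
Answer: 1156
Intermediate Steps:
r(m) = 15 - 3*m (r(m) = 3*(5 - m) = 15 - 3*m)
Q = -34 (Q = (15 - 3*0) + (8*(-6) - 1) = (15 + 0) + (-48 - 1) = 15 - 49 = -34)
(F(U(0, -1)) + Q)**2 = (0 - 34)**2 = (-34)**2 = 1156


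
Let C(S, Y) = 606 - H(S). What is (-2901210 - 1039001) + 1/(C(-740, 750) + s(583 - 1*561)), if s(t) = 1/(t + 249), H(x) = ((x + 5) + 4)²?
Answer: -569942080404715/144647604 ≈ -3.9402e+6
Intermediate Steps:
H(x) = (9 + x)² (H(x) = ((5 + x) + 4)² = (9 + x)²)
C(S, Y) = 606 - (9 + S)²
s(t) = 1/(249 + t)
(-2901210 - 1039001) + 1/(C(-740, 750) + s(583 - 1*561)) = (-2901210 - 1039001) + 1/((606 - (9 - 740)²) + 1/(249 + (583 - 1*561))) = -3940211 + 1/((606 - 1*(-731)²) + 1/(249 + (583 - 561))) = -3940211 + 1/((606 - 1*534361) + 1/(249 + 22)) = -3940211 + 1/((606 - 534361) + 1/271) = -3940211 + 1/(-533755 + 1/271) = -3940211 + 1/(-144647604/271) = -3940211 - 271/144647604 = -569942080404715/144647604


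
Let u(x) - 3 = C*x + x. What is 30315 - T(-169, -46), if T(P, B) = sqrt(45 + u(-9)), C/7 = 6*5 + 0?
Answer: 30315 - I*sqrt(1851) ≈ 30315.0 - 43.023*I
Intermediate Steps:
C = 210 (C = 7*(6*5 + 0) = 7*(30 + 0) = 7*30 = 210)
u(x) = 3 + 211*x (u(x) = 3 + (210*x + x) = 3 + 211*x)
T(P, B) = I*sqrt(1851) (T(P, B) = sqrt(45 + (3 + 211*(-9))) = sqrt(45 + (3 - 1899)) = sqrt(45 - 1896) = sqrt(-1851) = I*sqrt(1851))
30315 - T(-169, -46) = 30315 - I*sqrt(1851)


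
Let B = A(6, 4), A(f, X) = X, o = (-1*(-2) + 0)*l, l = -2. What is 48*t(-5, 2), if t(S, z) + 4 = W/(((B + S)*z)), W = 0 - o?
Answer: -288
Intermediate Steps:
o = -4 (o = (-1*(-2) + 0)*(-2) = (2 + 0)*(-2) = 2*(-2) = -4)
B = 4
W = 4 (W = 0 - 1*(-4) = 0 + 4 = 4)
t(S, z) = -4 + 4/(z*(4 + S)) (t(S, z) = -4 + 4/(((4 + S)*z)) = -4 + 4/((z*(4 + S))) = -4 + 4*(1/(z*(4 + S))) = -4 + 4/(z*(4 + S)))
48*t(-5, 2) = 48*(4*(1 - 4*2 - 1*(-5)*2)/(2*(4 - 5))) = 48*(4*(½)*(1 - 8 + 10)/(-1)) = 48*(4*(½)*(-1)*3) = 48*(-6) = -288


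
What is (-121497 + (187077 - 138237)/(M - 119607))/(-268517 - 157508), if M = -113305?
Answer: 3537269763/12403291850 ≈ 0.28519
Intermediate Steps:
(-121497 + (187077 - 138237)/(M - 119607))/(-268517 - 157508) = (-121497 + (187077 - 138237)/(-113305 - 119607))/(-268517 - 157508) = (-121497 + 48840/(-232912))/(-426025) = (-121497 + 48840*(-1/232912))*(-1/426025) = (-121497 - 6105/29114)*(-1/426025) = -3537269763/29114*(-1/426025) = 3537269763/12403291850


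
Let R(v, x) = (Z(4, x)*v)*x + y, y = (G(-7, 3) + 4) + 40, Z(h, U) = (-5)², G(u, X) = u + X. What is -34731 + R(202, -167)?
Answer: -878041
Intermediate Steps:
G(u, X) = X + u
Z(h, U) = 25
y = 40 (y = ((3 - 7) + 4) + 40 = (-4 + 4) + 40 = 0 + 40 = 40)
R(v, x) = 40 + 25*v*x (R(v, x) = (25*v)*x + 40 = 25*v*x + 40 = 40 + 25*v*x)
-34731 + R(202, -167) = -34731 + (40 + 25*202*(-167)) = -34731 + (40 - 843350) = -34731 - 843310 = -878041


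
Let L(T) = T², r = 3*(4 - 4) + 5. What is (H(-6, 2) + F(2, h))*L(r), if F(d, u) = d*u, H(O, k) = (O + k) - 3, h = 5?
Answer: 75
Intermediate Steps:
H(O, k) = -3 + O + k
r = 5 (r = 3*0 + 5 = 0 + 5 = 5)
(H(-6, 2) + F(2, h))*L(r) = ((-3 - 6 + 2) + 2*5)*5² = (-7 + 10)*25 = 3*25 = 75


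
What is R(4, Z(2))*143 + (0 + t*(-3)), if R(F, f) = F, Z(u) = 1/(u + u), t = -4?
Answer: 584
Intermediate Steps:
Z(u) = 1/(2*u)
R(4, Z(2))*143 + (0 + t*(-3)) = 4*143 + (0 - 4*(-3)) = 572 + (0 + 12) = 572 + 12 = 584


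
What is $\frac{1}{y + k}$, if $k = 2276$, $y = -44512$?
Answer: $- \frac{1}{42236} \approx -2.3676 \cdot 10^{-5}$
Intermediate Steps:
$\frac{1}{y + k} = \frac{1}{-44512 + 2276} = \frac{1}{-42236} = - \frac{1}{42236}$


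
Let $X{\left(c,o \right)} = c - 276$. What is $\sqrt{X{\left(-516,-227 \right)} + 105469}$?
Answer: $\sqrt{104677} \approx 323.54$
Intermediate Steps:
$X{\left(c,o \right)} = -276 + c$
$\sqrt{X{\left(-516,-227 \right)} + 105469} = \sqrt{\left(-276 - 516\right) + 105469} = \sqrt{-792 + 105469} = \sqrt{104677}$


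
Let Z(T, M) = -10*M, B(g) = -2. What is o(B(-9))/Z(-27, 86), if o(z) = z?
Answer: 1/430 ≈ 0.0023256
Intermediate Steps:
o(B(-9))/Z(-27, 86) = -2/((-10*86)) = -2/(-860) = -2*(-1/860) = 1/430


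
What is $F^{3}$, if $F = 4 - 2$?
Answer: $8$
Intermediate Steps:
$F = 2$ ($F = 4 - 2 = 2$)
$F^{3} = 2^{3} = 8$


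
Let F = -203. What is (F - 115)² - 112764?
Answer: -11640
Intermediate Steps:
(F - 115)² - 112764 = (-203 - 115)² - 112764 = (-318)² - 112764 = 101124 - 112764 = -11640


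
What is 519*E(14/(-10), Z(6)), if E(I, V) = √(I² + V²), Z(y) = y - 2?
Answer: 519*√449/5 ≈ 2199.5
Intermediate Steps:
Z(y) = -2 + y
519*E(14/(-10), Z(6)) = 519*√((14/(-10))² + (-2 + 6)²) = 519*√((14*(-⅒))² + 4²) = 519*√((-7/5)² + 16) = 519*√(49/25 + 16) = 519*√(449/25) = 519*(√449/5) = 519*√449/5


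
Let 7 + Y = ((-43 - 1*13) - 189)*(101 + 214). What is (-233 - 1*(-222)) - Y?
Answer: 77171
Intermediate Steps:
Y = -77182 (Y = -7 + ((-43 - 1*13) - 189)*(101 + 214) = -7 + ((-43 - 13) - 189)*315 = -7 + (-56 - 189)*315 = -7 - 245*315 = -7 - 77175 = -77182)
(-233 - 1*(-222)) - Y = (-233 - 1*(-222)) - 1*(-77182) = (-233 + 222) + 77182 = -11 + 77182 = 77171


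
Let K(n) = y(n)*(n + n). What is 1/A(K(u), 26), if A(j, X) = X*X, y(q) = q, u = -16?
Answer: 1/676 ≈ 0.0014793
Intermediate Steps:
K(n) = 2*n**2 (K(n) = n*(n + n) = n*(2*n) = 2*n**2)
A(j, X) = X**2
1/A(K(u), 26) = 1/(26**2) = 1/676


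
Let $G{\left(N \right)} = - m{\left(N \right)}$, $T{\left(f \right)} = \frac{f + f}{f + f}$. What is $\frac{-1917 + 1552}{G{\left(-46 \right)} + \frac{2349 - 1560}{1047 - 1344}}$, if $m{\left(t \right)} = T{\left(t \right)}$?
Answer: $\frac{36135}{362} \approx 99.82$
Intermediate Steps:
$T{\left(f \right)} = 1$ ($T{\left(f \right)} = \frac{2 f}{2 f} = 2 f \frac{1}{2 f} = 1$)
$m{\left(t \right)} = 1$
$G{\left(N \right)} = -1$ ($G{\left(N \right)} = \left(-1\right) 1 = -1$)
$\frac{-1917 + 1552}{G{\left(-46 \right)} + \frac{2349 - 1560}{1047 - 1344}} = \frac{-1917 + 1552}{-1 + \frac{2349 - 1560}{1047 - 1344}} = - \frac{365}{-1 + \frac{789}{-297}} = - \frac{365}{-1 + 789 \left(- \frac{1}{297}\right)} = - \frac{365}{-1 - \frac{263}{99}} = - \frac{365}{- \frac{362}{99}} = \left(-365\right) \left(- \frac{99}{362}\right) = \frac{36135}{362}$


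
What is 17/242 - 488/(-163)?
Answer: 120867/39446 ≈ 3.0641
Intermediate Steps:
17/242 - 488/(-163) = 17*(1/242) - 488*(-1/163) = 17/242 + 488/163 = 120867/39446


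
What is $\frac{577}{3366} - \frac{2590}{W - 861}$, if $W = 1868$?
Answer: $- \frac{8136901}{3389562} \approx -2.4006$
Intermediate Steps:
$\frac{577}{3366} - \frac{2590}{W - 861} = \frac{577}{3366} - \frac{2590}{1868 - 861} = 577 \cdot \frac{1}{3366} - \frac{2590}{1868 - 861} = \frac{577}{3366} - \frac{2590}{1007} = - \frac{8136901}{3389562}$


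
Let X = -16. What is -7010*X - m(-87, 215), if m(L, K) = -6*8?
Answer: 112208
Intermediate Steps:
m(L, K) = -48
-7010*X - m(-87, 215) = -7010*(-16) - 1*(-48) = 112160 + 48 = 112208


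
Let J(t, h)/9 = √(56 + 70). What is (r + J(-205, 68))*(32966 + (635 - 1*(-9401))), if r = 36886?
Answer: 1586171772 + 1161054*√14 ≈ 1.5905e+9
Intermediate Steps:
J(t, h) = 27*√14 (J(t, h) = 9*√(56 + 70) = 9*√126 = 9*(3*√14) = 27*√14)
(r + J(-205, 68))*(32966 + (635 - 1*(-9401))) = (36886 + 27*√14)*(32966 + (635 - 1*(-9401))) = (36886 + 27*√14)*(32966 + (635 + 9401)) = (36886 + 27*√14)*(32966 + 10036) = (36886 + 27*√14)*43002 = 1586171772 + 1161054*√14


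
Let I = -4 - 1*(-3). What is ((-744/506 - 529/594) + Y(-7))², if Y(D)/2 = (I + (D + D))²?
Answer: 37401113766025/186650244 ≈ 2.0038e+5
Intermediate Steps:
I = -1 (I = -4 + 3 = -1)
Y(D) = 2*(-1 + 2*D)² (Y(D) = 2*(-1 + (D + D))² = 2*(-1 + 2*D)²)
((-744/506 - 529/594) + Y(-7))² = ((-744/506 - 529/594) + 2*(-1 + 2*(-7))²)² = ((-744*1/506 - 529*1/594) + 2*(-1 - 14)²)² = ((-372/253 - 529/594) + 2*(-15)²)² = (-32255/13662 + 2*225)² = (-32255/13662 + 450)² = (6115645/13662)² = 37401113766025/186650244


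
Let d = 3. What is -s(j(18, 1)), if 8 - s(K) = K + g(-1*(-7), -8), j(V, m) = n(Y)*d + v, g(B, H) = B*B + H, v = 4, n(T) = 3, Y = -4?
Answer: 46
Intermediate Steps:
g(B, H) = H + B**2 (g(B, H) = B**2 + H = H + B**2)
j(V, m) = 13 (j(V, m) = 3*3 + 4 = 9 + 4 = 13)
s(K) = -33 - K (s(K) = 8 - (K + (-8 + (-1*(-7))**2)) = 8 - (K + (-8 + 7**2)) = 8 - (K + (-8 + 49)) = 8 - (K + 41) = 8 - (41 + K) = 8 + (-41 - K) = -33 - K)
-s(j(18, 1)) = -(-33 - 1*13) = -(-33 - 13) = -1*(-46) = 46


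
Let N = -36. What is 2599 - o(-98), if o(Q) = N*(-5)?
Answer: 2419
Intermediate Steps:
o(Q) = 180 (o(Q) = -36*(-5) = 180)
2599 - o(-98) = 2599 - 1*180 = 2599 - 180 = 2419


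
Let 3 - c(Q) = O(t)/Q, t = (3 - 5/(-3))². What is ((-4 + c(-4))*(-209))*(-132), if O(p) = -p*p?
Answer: -89063260/27 ≈ -3.2986e+6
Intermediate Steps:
t = 196/9 (t = (3 - 5*(-⅓))² = (3 + 5/3)² = (14/3)² = 196/9 ≈ 21.778)
O(p) = -p²
c(Q) = 3 + 38416/(81*Q) (c(Q) = 3 - (-(196/9)²)/Q = 3 - (-1*38416/81)/Q = 3 - (-38416)/(81*Q) = 3 + 38416/(81*Q))
((-4 + c(-4))*(-209))*(-132) = ((-4 + (3 + (38416/81)/(-4)))*(-209))*(-132) = ((-4 + (3 + (38416/81)*(-¼)))*(-209))*(-132) = ((-4 + (3 - 9604/81))*(-209))*(-132) = ((-4 - 9361/81)*(-209))*(-132) = -9685/81*(-209)*(-132) = (2024165/81)*(-132) = -89063260/27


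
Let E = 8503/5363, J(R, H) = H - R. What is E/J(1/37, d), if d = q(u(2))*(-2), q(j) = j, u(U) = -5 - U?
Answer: 28601/252061 ≈ 0.11347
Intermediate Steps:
d = 14 (d = (-5 - 1*2)*(-2) = (-5 - 2)*(-2) = -7*(-2) = 14)
E = 8503/5363 (E = 8503*(1/5363) = 8503/5363 ≈ 1.5855)
E/J(1/37, d) = 8503/(5363*(14 - 1/37)) = 8503/(5363*(517/37)) = (8503/5363)*(37/517) = 28601/252061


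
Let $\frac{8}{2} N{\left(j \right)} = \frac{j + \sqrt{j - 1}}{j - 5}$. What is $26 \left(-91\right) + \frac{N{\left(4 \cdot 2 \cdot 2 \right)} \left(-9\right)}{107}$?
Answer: $- \frac{2784818}{1177} - \frac{9 \sqrt{15}}{4708} \approx -2366.0$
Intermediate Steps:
$N{\left(j \right)} = \frac{j + \sqrt{-1 + j}}{4 \left(-5 + j\right)}$ ($N{\left(j \right)} = \frac{\left(j + \sqrt{j - 1}\right) \frac{1}{j - 5}}{4} = \frac{\left(j + \sqrt{-1 + j}\right) \frac{1}{-5 + j}}{4} = \frac{\frac{1}{-5 + j} \left(j + \sqrt{-1 + j}\right)}{4} = \frac{j + \sqrt{-1 + j}}{4 \left(-5 + j\right)}$)
$26 \left(-91\right) + \frac{N{\left(4 \cdot 2 \cdot 2 \right)} \left(-9\right)}{107} = 26 \left(-91\right) + \frac{\frac{4 \cdot 2 \cdot 2 + \sqrt{-1 + 4 \cdot 2 \cdot 2}}{4 \left(-5 + 4 \cdot 2 \cdot 2\right)} \left(-9\right)}{107} = -2366 + \frac{8 \cdot 2 + \sqrt{-1 + 8 \cdot 2}}{4 \left(-5 + 8 \cdot 2\right)} \left(-9\right) \frac{1}{107} = -2366 + \frac{16 + \sqrt{-1 + 16}}{4 \left(-5 + 16\right)} \left(-9\right) \frac{1}{107} = -2366 + \frac{16 + \sqrt{15}}{4 \cdot 11} \left(-9\right) \frac{1}{107} = -2366 + \frac{1}{4} \cdot \frac{1}{11} \left(16 + \sqrt{15}\right) \left(-9\right) \frac{1}{107} = -2366 + \left(\frac{4}{11} + \frac{\sqrt{15}}{44}\right) \left(-9\right) \frac{1}{107} = -2366 + \left(- \frac{36}{11} - \frac{9 \sqrt{15}}{44}\right) \frac{1}{107} = -2366 - \left(\frac{36}{1177} + \frac{9 \sqrt{15}}{4708}\right) = - \frac{2784818}{1177} - \frac{9 \sqrt{15}}{4708}$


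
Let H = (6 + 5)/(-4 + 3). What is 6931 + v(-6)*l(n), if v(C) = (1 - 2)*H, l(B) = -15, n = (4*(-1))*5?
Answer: 6766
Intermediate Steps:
H = -11 (H = 11/(-1) = 11*(-1) = -11)
n = -20 (n = -4*5 = -20)
v(C) = 11 (v(C) = (1 - 2)*(-11) = -1*(-11) = 11)
6931 + v(-6)*l(n) = 6931 + 11*(-15) = 6931 - 165 = 6766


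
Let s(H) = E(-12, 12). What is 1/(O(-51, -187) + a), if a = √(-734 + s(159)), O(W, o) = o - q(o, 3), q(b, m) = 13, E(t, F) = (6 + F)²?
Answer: -20/4041 - I*√410/40410 ≈ -0.0049493 - 0.00050108*I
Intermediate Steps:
s(H) = 324 (s(H) = (6 + 12)² = 18² = 324)
O(W, o) = -13 + o (O(W, o) = o - 1*13 = o - 13 = -13 + o)
a = I*√410 (a = √(-734 + 324) = √(-410) = I*√410 ≈ 20.248*I)
1/(O(-51, -187) + a) = 1/((-13 - 187) + I*√410) = 1/(-200 + I*√410)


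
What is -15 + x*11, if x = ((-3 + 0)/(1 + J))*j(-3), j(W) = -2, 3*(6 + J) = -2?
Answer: -453/17 ≈ -26.647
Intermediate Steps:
J = -20/3 (J = -6 + (⅓)*(-2) = -6 - ⅔ = -20/3 ≈ -6.6667)
x = -18/17 (x = ((-3 + 0)/(1 - 20/3))*(-2) = -3/(-17/3)*(-2) = -3*(-3/17)*(-2) = (9/17)*(-2) = -18/17 ≈ -1.0588)
-15 + x*11 = -15 - 18/17*11 = -15 - 198/17 = -453/17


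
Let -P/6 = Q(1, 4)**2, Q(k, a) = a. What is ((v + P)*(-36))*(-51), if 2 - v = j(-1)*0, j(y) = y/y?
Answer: -172584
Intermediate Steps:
j(y) = 1
P = -96 (P = -6*4**2 = -6*16 = -96)
v = 2 (v = 2 - 0 = 2 - 1*0 = 2 + 0 = 2)
((v + P)*(-36))*(-51) = ((2 - 96)*(-36))*(-51) = -94*(-36)*(-51) = 3384*(-51) = -172584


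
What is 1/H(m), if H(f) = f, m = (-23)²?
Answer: 1/529 ≈ 0.0018904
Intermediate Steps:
m = 529
1/H(m) = 1/529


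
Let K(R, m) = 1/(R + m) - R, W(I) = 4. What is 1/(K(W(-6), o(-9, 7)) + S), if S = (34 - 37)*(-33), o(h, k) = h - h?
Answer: 4/381 ≈ 0.010499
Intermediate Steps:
o(h, k) = 0
S = 99 (S = -3*(-33) = 99)
1/(K(W(-6), o(-9, 7)) + S) = 1/((1 - 1*4**2 - 1*4*0)/(4 + 0) + 99) = 1/((1 - 1*16 + 0)/4 + 99) = 1/((1 - 16 + 0)/4 + 99) = 1/((1/4)*(-15) + 99) = 1/(-15/4 + 99) = 1/(381/4) = 4/381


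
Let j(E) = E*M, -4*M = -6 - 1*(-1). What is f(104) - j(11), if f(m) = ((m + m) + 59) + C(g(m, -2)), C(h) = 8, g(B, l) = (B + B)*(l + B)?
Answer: 1045/4 ≈ 261.25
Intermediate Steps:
g(B, l) = 2*B*(B + l) (g(B, l) = (2*B)*(B + l) = 2*B*(B + l))
M = 5/4 (M = -(-6 - 1*(-1))/4 = -(-6 + 1)/4 = -¼*(-5) = 5/4 ≈ 1.2500)
f(m) = 67 + 2*m (f(m) = ((m + m) + 59) + 8 = (2*m + 59) + 8 = (59 + 2*m) + 8 = 67 + 2*m)
j(E) = 5*E/4 (j(E) = E*(5/4) = 5*E/4)
f(104) - j(11) = (67 + 2*104) - 5*11/4 = (67 + 208) - 1*55/4 = 275 - 55/4 = 1045/4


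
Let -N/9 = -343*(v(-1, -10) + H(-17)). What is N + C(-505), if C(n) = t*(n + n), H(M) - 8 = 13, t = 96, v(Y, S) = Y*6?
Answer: -50655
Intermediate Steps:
v(Y, S) = 6*Y
H(M) = 21 (H(M) = 8 + 13 = 21)
N = 46305 (N = -(-3087)*(6*(-1) + 21) = -(-3087)*(-6 + 21) = -(-3087)*15 = -9*(-5145) = 46305)
C(n) = 192*n (C(n) = 96*(n + n) = 96*(2*n) = 192*n)
N + C(-505) = 46305 + 192*(-505) = 46305 - 96960 = -50655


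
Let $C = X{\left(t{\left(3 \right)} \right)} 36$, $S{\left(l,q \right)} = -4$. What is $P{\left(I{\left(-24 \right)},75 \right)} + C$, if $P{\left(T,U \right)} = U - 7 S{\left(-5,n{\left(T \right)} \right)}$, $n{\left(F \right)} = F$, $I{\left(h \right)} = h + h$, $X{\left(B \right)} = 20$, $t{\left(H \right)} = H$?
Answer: $823$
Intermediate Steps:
$I{\left(h \right)} = 2 h$
$P{\left(T,U \right)} = 28 + U$ ($P{\left(T,U \right)} = U - -28 = U + 28 = 28 + U$)
$C = 720$ ($C = 20 \cdot 36 = 720$)
$P{\left(I{\left(-24 \right)},75 \right)} + C = \left(28 + 75\right) + 720 = 103 + 720 = 823$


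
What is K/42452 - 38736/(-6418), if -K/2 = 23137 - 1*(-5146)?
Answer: 320345021/68114234 ≈ 4.7031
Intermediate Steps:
K = -56566 (K = -2*(23137 - 1*(-5146)) = -2*(23137 + 5146) = -2*28283 = -56566)
K/42452 - 38736/(-6418) = -56566/42452 - 38736/(-6418) = -56566*1/42452 - 38736*(-1/6418) = -28283/21226 + 19368/3209 = 320345021/68114234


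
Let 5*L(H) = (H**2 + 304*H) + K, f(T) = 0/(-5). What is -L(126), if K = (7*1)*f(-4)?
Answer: -10836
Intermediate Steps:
f(T) = 0 (f(T) = 0*(-1/5) = 0)
K = 0 (K = (7*1)*0 = 7*0 = 0)
L(H) = H**2/5 + 304*H/5 (L(H) = ((H**2 + 304*H) + 0)/5 = (H**2 + 304*H)/5 = H**2/5 + 304*H/5)
-L(126) = -126*(304 + 126)/5 = -126*430/5 = -1*10836 = -10836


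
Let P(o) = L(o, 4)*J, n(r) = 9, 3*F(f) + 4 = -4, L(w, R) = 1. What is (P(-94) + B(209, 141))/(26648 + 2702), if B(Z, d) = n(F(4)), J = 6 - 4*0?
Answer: 3/5870 ≈ 0.00051107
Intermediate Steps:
F(f) = -8/3 (F(f) = -4/3 + (⅓)*(-4) = -4/3 - 4/3 = -8/3)
J = 6 (J = 6 + 0 = 6)
B(Z, d) = 9
P(o) = 6 (P(o) = 1*6 = 6)
(P(-94) + B(209, 141))/(26648 + 2702) = (6 + 9)/(26648 + 2702) = 15/29350 = 15*(1/29350) = 3/5870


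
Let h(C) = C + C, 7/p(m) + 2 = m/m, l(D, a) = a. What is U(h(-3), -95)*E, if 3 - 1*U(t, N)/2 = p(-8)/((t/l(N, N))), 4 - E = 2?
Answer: 1366/3 ≈ 455.33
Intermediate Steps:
p(m) = -7 (p(m) = 7/(-2 + m/m) = 7/(-2 + 1) = 7/(-1) = 7*(-1) = -7)
h(C) = 2*C
E = 2 (E = 4 - 1*2 = 4 - 2 = 2)
U(t, N) = 6 + 14*N/t (U(t, N) = 6 - (-14)/(t/N) = 6 - (-14)*N/t = 6 + 14*N/t)
U(h(-3), -95)*E = (6 + 14*(-95)/(2*(-3)))*2 = (6 + 14*(-95)/(-6))*2 = (6 + 14*(-95)*(-⅙))*2 = (6 + 665/3)*2 = (683/3)*2 = 1366/3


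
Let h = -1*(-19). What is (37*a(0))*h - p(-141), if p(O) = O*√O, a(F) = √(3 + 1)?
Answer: 1406 + 141*I*√141 ≈ 1406.0 + 1674.3*I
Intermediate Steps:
a(F) = 2 (a(F) = √4 = 2)
p(O) = O^(3/2)
h = 19
(37*a(0))*h - p(-141) = (37*2)*19 - (-141)^(3/2) = 74*19 - (-141)*I*√141 = 1406 + 141*I*√141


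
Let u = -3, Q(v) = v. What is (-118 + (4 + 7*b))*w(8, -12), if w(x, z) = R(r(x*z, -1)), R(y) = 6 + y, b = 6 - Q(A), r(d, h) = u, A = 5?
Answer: -321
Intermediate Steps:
r(d, h) = -3
b = 1 (b = 6 - 1*5 = 6 - 5 = 1)
w(x, z) = 3 (w(x, z) = 6 - 3 = 3)
(-118 + (4 + 7*b))*w(8, -12) = (-118 + (4 + 7*1))*3 = (-118 + (4 + 7))*3 = (-118 + 11)*3 = -107*3 = -321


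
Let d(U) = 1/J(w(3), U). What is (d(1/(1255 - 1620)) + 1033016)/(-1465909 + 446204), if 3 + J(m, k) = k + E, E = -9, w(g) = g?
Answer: -4525642731/4467327605 ≈ -1.0131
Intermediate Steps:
J(m, k) = -12 + k (J(m, k) = -3 + (k - 9) = -3 + (-9 + k) = -12 + k)
d(U) = 1/(-12 + U)
(d(1/(1255 - 1620)) + 1033016)/(-1465909 + 446204) = (1/(-12 + 1/(1255 - 1620)) + 1033016)/(-1465909 + 446204) = (1/(-12 + 1/(-365)) + 1033016)/(-1019705) = (1/(-12 - 1/365) + 1033016)*(-1/1019705) = (1/(-4381/365) + 1033016)*(-1/1019705) = (-365/4381 + 1033016)*(-1/1019705) = (4525642731/4381)*(-1/1019705) = -4525642731/4467327605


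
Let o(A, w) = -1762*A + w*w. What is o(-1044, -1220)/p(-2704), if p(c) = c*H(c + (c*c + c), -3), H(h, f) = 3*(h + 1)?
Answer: -415991/7408495926 ≈ -5.6151e-5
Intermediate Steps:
o(A, w) = w**2 - 1762*A (o(A, w) = -1762*A + w**2 = w**2 - 1762*A)
H(h, f) = 3 + 3*h (H(h, f) = 3*(1 + h) = 3 + 3*h)
p(c) = c*(3 + 3*c**2 + 6*c) (p(c) = c*(3 + 3*(c + (c*c + c))) = c*(3 + 3*(c + (c**2 + c))) = c*(3 + 3*(c + (c + c**2))) = c*(3 + 3*(c**2 + 2*c)) = c*(3 + (3*c**2 + 6*c)) = c*(3 + 3*c**2 + 6*c))
o(-1044, -1220)/p(-2704) = ((-1220)**2 - 1762*(-1044))/((3*(-2704)*(1 - 2704*(2 - 2704)))) = (1488400 + 1839528)/((3*(-2704)*(1 - 2704*(-2702)))) = 3327928/((3*(-2704)*(1 + 7306208))) = 3327928/((3*(-2704)*7306209)) = 3327928/(-59267967408) = 3327928*(-1/59267967408) = -415991/7408495926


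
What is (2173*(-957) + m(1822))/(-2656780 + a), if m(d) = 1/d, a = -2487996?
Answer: 3788960141/9373781872 ≈ 0.40421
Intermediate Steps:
(2173*(-957) + m(1822))/(-2656780 + a) = (2173*(-957) + 1/1822)/(-2656780 - 2487996) = (-2079561 + 1/1822)/(-5144776) = -3788960141/1822*(-1/5144776) = 3788960141/9373781872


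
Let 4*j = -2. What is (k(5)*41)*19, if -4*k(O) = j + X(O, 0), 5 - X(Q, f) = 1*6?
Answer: 2337/8 ≈ 292.13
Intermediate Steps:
j = -1/2 (j = (1/4)*(-2) = -1/2 ≈ -0.50000)
X(Q, f) = -1 (X(Q, f) = 5 - 6 = -1)
k(O) = 3/8 (k(O) = -(-1/2 - 1)/4 = -1/4*(-3/2) = 3/8)
(k(5)*41)*19 = ((3/8)*41)*19 = (123/8)*19 = 2337/8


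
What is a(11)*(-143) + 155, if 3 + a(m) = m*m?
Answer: -16719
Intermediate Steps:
a(m) = -3 + m**2 (a(m) = -3 + m*m = -3 + m**2)
a(11)*(-143) + 155 = (-3 + 11**2)*(-143) + 155 = (-3 + 121)*(-143) + 155 = 118*(-143) + 155 = -16874 + 155 = -16719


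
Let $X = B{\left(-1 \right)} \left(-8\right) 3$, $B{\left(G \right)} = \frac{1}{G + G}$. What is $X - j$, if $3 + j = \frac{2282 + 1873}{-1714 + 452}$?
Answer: $\frac{23085}{1262} \approx 18.292$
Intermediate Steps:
$B{\left(G \right)} = \frac{1}{2 G}$
$X = 12$ ($X = \frac{1}{2 \left(-1\right)} \left(-8\right) 3 = \frac{1}{2} \left(-1\right) \left(-8\right) 3 = \left(- \frac{1}{2}\right) \left(-8\right) 3 = 4 \cdot 3 = 12$)
$j = - \frac{7941}{1262}$ ($j = -3 + \frac{2282 + 1873}{-1714 + 452} = -3 + \frac{4155}{-1262} = -3 + 4155 \left(- \frac{1}{1262}\right) = -3 - \frac{4155}{1262} = - \frac{7941}{1262} \approx -6.2924$)
$X - j = 12 - - \frac{7941}{1262} = 12 + \frac{7941}{1262} = \frac{23085}{1262}$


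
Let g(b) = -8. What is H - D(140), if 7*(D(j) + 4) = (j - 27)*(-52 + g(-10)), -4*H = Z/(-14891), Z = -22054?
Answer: 202678667/208474 ≈ 972.20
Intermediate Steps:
H = -11027/29782 (H = -(-11027)/(2*(-14891)) = -(-11027)*(-1)/(2*14891) = -¼*22054/14891 = -11027/29782 ≈ -0.37026)
D(j) = 1592/7 - 60*j/7 (D(j) = -4 + ((j - 27)*(-52 - 8))/7 = -4 + ((-27 + j)*(-60))/7 = -4 + (1620 - 60*j)/7 = -4 + (1620/7 - 60*j/7) = 1592/7 - 60*j/7)
H - D(140) = -11027/29782 - (1592/7 - 60/7*140) = -11027/29782 - (1592/7 - 1200) = -11027/29782 - 1*(-6808/7) = -11027/29782 + 6808/7 = 202678667/208474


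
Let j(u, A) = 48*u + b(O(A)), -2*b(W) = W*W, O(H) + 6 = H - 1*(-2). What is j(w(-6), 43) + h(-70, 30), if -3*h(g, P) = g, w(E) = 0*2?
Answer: -4423/6 ≈ -737.17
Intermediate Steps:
O(H) = -4 + H (O(H) = -6 + (H - 1*(-2)) = -6 + (H + 2) = -6 + (2 + H) = -4 + H)
w(E) = 0
b(W) = -W²/2 (b(W) = -W*W/2 = -W²/2)
h(g, P) = -g/3
j(u, A) = 48*u - (-4 + A)²/2
j(w(-6), 43) + h(-70, 30) = (48*0 - (-4 + 43)²/2) - ⅓*(-70) = (0 - ½*39²) + 70/3 = (0 - ½*1521) + 70/3 = (0 - 1521/2) + 70/3 = -1521/2 + 70/3 = -4423/6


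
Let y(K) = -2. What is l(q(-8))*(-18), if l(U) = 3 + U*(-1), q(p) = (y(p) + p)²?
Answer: 1746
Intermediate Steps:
q(p) = (-2 + p)²
l(U) = 3 - U
l(q(-8))*(-18) = (3 - (-2 - 8)²)*(-18) = (3 - 1*(-10)²)*(-18) = (3 - 1*100)*(-18) = (3 - 100)*(-18) = -97*(-18) = 1746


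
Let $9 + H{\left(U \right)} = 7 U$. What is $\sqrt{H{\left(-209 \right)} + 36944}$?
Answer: $4 \sqrt{2217} \approx 188.34$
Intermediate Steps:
$H{\left(U \right)} = -9 + 7 U$
$\sqrt{H{\left(-209 \right)} + 36944} = \sqrt{\left(-9 + 7 \left(-209\right)\right) + 36944} = \sqrt{\left(-9 - 1463\right) + 36944} = \sqrt{-1472 + 36944} = \sqrt{35472} = 4 \sqrt{2217}$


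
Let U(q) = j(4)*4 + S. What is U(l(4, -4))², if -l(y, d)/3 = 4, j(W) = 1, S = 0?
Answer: 16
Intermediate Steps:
l(y, d) = -12 (l(y, d) = -3*4 = -12)
U(q) = 4 (U(q) = 1*4 + 0 = 4 + 0 = 4)
U(l(4, -4))² = 4² = 16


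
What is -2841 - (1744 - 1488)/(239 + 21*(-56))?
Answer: -2661761/937 ≈ -2840.7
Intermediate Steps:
-2841 - (1744 - 1488)/(239 + 21*(-56)) = -2841 - 256/(239 - 1176) = -2841 - 256/(-937) = -2841 - 256*(-1)/937 = -2841 - 1*(-256/937) = -2841 + 256/937 = -2661761/937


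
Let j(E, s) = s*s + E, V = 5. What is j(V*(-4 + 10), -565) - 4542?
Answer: 314713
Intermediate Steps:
j(E, s) = E + s² (j(E, s) = s² + E = E + s²)
j(V*(-4 + 10), -565) - 4542 = (5*(-4 + 10) + (-565)²) - 4542 = (5*6 + 319225) - 4542 = (30 + 319225) - 4542 = 319255 - 4542 = 314713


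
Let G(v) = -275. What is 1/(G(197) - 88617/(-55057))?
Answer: -55057/15052058 ≈ -0.0036578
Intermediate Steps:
1/(G(197) - 88617/(-55057)) = 1/(-275 - 88617/(-55057)) = 1/(-275 - 88617*(-1/55057)) = 1/(-275 + 88617/55057) = 1/(-15052058/55057) = -55057/15052058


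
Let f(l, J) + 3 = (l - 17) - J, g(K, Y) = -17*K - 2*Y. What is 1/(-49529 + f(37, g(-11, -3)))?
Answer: -1/49705 ≈ -2.0119e-5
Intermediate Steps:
f(l, J) = -20 + l - J (f(l, J) = -3 + ((l - 17) - J) = -3 + ((-17 + l) - J) = -3 + (-17 + l - J) = -20 + l - J)
1/(-49529 + f(37, g(-11, -3))) = 1/(-49529 + (-20 + 37 - (-17*(-11) - 2*(-3)))) = 1/(-49529 + (-20 + 37 - (187 + 6))) = 1/(-49529 + (-20 + 37 - 1*193)) = 1/(-49529 + (-20 + 37 - 193)) = 1/(-49529 - 176) = 1/(-49705) = -1/49705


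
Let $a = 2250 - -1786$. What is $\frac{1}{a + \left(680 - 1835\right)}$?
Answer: $\frac{1}{2881} \approx 0.0003471$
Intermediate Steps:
$a = 4036$ ($a = 2250 + 1786 = 4036$)
$\frac{1}{a + \left(680 - 1835\right)} = \frac{1}{4036 + \left(680 - 1835\right)} = \frac{1}{4036 - 1155} = \frac{1}{2881}$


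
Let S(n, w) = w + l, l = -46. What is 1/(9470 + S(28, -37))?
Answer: 1/9387 ≈ 0.00010653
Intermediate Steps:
S(n, w) = -46 + w (S(n, w) = w - 46 = -46 + w)
1/(9470 + S(28, -37)) = 1/(9470 + (-46 - 37)) = 1/(9470 - 83) = 1/9387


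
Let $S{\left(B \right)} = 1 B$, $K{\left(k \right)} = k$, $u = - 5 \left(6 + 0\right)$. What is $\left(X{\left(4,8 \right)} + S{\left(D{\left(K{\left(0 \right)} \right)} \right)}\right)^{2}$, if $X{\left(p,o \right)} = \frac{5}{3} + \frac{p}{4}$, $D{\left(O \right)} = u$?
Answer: $\frac{6724}{9} \approx 747.11$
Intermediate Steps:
$u = -30$ ($u = \left(-5\right) 6 = -30$)
$D{\left(O \right)} = -30$
$X{\left(p,o \right)} = \frac{5}{3} + \frac{p}{4}$ ($X{\left(p,o \right)} = 5 \cdot \frac{1}{3} + p \frac{1}{4} = \frac{5}{3} + \frac{p}{4}$)
$S{\left(B \right)} = B$
$\left(X{\left(4,8 \right)} + S{\left(D{\left(K{\left(0 \right)} \right)} \right)}\right)^{2} = \left(\left(\frac{5}{3} + \frac{1}{4} \cdot 4\right) - 30\right)^{2} = \left(\left(\frac{5}{3} + 1\right) - 30\right)^{2} = \left(\frac{8}{3} - 30\right)^{2} = \left(- \frac{82}{3}\right)^{2} = \frac{6724}{9}$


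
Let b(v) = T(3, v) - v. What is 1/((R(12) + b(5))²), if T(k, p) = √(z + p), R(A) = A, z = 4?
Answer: 1/100 ≈ 0.010000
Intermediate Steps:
T(k, p) = √(4 + p)
b(v) = √(4 + v) - v
1/((R(12) + b(5))²) = 1/((12 + (√(4 + 5) - 1*5))²) = 1/((12 + (√9 - 5))²) = 1/((12 + (3 - 5))²) = 1/((12 - 2)²) = 1/(10²) = 1/100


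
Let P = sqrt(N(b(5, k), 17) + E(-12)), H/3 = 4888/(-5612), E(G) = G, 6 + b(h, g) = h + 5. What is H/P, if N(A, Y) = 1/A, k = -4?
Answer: 156*I*sqrt(47)/1403 ≈ 0.76228*I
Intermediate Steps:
b(h, g) = -1 + h (b(h, g) = -6 + (h + 5) = -6 + (5 + h) = -1 + h)
H = -3666/1403 (H = 3*(4888/(-5612)) = 3*(4888*(-1/5612)) = 3*(-1222/1403) = -3666/1403 ≈ -2.6130)
P = I*sqrt(47)/2 (P = sqrt(1/(-1 + 5) - 12) = sqrt(1/4 - 12) = sqrt(-47/4) = I*sqrt(47)/2 ≈ 3.4278*I)
H/P = -3666*(-2*I*sqrt(47)/47)/1403 = -(-156)*I*sqrt(47)/1403 = 156*I*sqrt(47)/1403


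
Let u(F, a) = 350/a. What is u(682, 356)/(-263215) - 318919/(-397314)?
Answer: 747100478309/930753140139 ≈ 0.80268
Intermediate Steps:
u(682, 356)/(-263215) - 318919/(-397314) = (350/356)/(-263215) - 318919/(-397314) = (350*(1/356))*(-1/263215) - 318919*(-1/397314) = (175/178)*(-1/263215) + 318919/397314 = -35/9370454 + 318919/397314 = 747100478309/930753140139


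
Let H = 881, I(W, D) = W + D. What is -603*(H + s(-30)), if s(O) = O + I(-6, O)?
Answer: -491445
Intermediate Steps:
I(W, D) = D + W
s(O) = -6 + 2*O (s(O) = O + (O - 6) = O + (-6 + O) = -6 + 2*O)
-603*(H + s(-30)) = -603*(881 + (-6 + 2*(-30))) = -603*(881 + (-6 - 60)) = -603*(881 - 66) = -603*815 = -491445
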